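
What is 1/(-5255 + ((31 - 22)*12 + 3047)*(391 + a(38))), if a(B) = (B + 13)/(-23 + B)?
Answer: 1/1239077 ≈ 8.0705e-7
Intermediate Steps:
a(B) = (13 + B)/(-23 + B)
1/(-5255 + ((31 - 22)*12 + 3047)*(391 + a(38))) = 1/(-5255 + ((31 - 22)*12 + 3047)*(391 + (13 + 38)/(-23 + 38))) = 1/(-5255 + (9*12 + 3047)*(391 + 51/15)) = 1/(-5255 + (108 + 3047)*(391 + (1/15)*51)) = 1/(-5255 + 3155*(391 + 17/5)) = 1/(-5255 + 3155*(1972/5)) = 1/(-5255 + 1244332) = 1/1239077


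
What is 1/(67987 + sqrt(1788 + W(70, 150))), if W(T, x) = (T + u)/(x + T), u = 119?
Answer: 14957140/1016890683631 - 2*sqrt(21645195)/1016890683631 ≈ 1.4700e-5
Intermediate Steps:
W(T, x) = (119 + T)/(T + x) (W(T, x) = (T + 119)/(x + T) = (119 + T)/(T + x))
1/(67987 + sqrt(1788 + W(70, 150))) = 1/(67987 + sqrt(1788 + (119 + 70)/(70 + 150))) = 1/(67987 + sqrt(1788 + 189/220)) = 1/(67987 + sqrt(393549/220)) = 1/(67987 + sqrt(21645195)/110)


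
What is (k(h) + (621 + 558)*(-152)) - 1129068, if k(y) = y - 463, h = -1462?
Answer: -1310201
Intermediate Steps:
k(y) = -463 + y
(k(h) + (621 + 558)*(-152)) - 1129068 = ((-463 - 1462) + (621 + 558)*(-152)) - 1129068 = (-1925 + 1179*(-152)) - 1129068 = (-1925 - 179208) - 1129068 = -181133 - 1129068 = -1310201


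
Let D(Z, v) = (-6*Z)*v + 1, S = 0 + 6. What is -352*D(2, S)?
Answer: 24992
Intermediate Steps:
S = 6
D(Z, v) = 1 - 6*Z*v (D(Z, v) = -6*Z*v + 1 = 1 - 6*Z*v)
-352*D(2, S) = -352*(1 - 6*2*6) = -352*(1 - 72) = -352*(-71) = 24992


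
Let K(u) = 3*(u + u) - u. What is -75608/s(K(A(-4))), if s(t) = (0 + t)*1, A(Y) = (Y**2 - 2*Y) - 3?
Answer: -75608/105 ≈ -720.08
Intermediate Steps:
A(Y) = -3 + Y**2 - 2*Y
K(u) = 5*u (K(u) = 3*(2*u) - u = 6*u - u = 5*u)
s(t) = t (s(t) = t*1 = t)
-75608/s(K(A(-4))) = -75608*1/(5*(-3 + (-4)**2 - 2*(-4))) = -75608*1/(5*(-3 + 16 + 8)) = -75608/(5*21) = -75608/105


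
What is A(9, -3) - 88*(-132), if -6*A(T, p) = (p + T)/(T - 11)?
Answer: 23233/2 ≈ 11617.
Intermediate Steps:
A(T, p) = -(T + p)/(6*(-11 + T)) (A(T, p) = -(p + T)/(6*(T - 11)) = -(T + p)/(6*(-11 + T)))
A(9, -3) - 88*(-132) = (-1*9 - 1*(-3))/(6*(-11 + 9)) - 88*(-132) = (⅙)*(-9 + 3)/(-2) + 11616 = (⅙)*(-½)*(-6) + 11616 = ½ + 11616 = 23233/2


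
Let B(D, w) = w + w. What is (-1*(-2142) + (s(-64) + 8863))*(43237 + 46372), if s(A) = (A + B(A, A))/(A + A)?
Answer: 1972562917/2 ≈ 9.8628e+8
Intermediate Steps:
B(D, w) = 2*w
s(A) = 3/2 (s(A) = (A + 2*A)/(A + A) = (3*A)/((2*A)) = (3*A)*(1/(2*A)) = 3/2)
(-1*(-2142) + (s(-64) + 8863))*(43237 + 46372) = (-1*(-2142) + (3/2 + 8863))*(43237 + 46372) = (2142 + 17729/2)*89609 = (22013/2)*89609 = 1972562917/2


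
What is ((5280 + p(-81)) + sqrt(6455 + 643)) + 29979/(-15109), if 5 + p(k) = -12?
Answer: 79488688/15109 + 13*sqrt(42) ≈ 5345.3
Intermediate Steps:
p(k) = -17 (p(k) = -5 - 12 = -17)
((5280 + p(-81)) + sqrt(6455 + 643)) + 29979/(-15109) = ((5280 - 17) + sqrt(6455 + 643)) + 29979/(-15109) = (5263 + sqrt(7098)) + 29979*(-1/15109) = (5263 + 13*sqrt(42)) - 29979/15109 = 79488688/15109 + 13*sqrt(42)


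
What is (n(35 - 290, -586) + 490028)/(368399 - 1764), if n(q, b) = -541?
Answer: 489487/366635 ≈ 1.3351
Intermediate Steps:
(n(35 - 290, -586) + 490028)/(368399 - 1764) = (-541 + 490028)/(368399 - 1764) = 489487/366635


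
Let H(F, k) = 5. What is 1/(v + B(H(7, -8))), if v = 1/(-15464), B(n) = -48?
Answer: -15464/742273 ≈ -0.020833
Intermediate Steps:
v = -1/15464 ≈ -6.4666e-5
1/(v + B(H(7, -8))) = 1/(-1/15464 - 48) = 1/(-742273/15464) = -15464/742273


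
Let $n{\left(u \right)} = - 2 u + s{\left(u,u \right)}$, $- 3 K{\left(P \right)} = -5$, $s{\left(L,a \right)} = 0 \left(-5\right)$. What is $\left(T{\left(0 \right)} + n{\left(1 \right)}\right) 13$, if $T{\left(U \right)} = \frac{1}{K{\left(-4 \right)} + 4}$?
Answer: $- \frac{403}{17} \approx -23.706$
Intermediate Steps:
$s{\left(L,a \right)} = 0$
$K{\left(P \right)} = \frac{5}{3}$ ($K{\left(P \right)} = \left(- \frac{1}{3}\right) \left(-5\right) = \frac{5}{3}$)
$T{\left(U \right)} = \frac{3}{17}$ ($T{\left(U \right)} = \frac{1}{\frac{5}{3} + 4} = \frac{1}{\frac{17}{3}} = \frac{3}{17}$)
$n{\left(u \right)} = - 2 u$ ($n{\left(u \right)} = - 2 u + 0 = - 2 u$)
$\left(T{\left(0 \right)} + n{\left(1 \right)}\right) 13 = \left(\frac{3}{17} - 2\right) 13 = \left(- \frac{31}{17}\right) 13 = - \frac{403}{17}$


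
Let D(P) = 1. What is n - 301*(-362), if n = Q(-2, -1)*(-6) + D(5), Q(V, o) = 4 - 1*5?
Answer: 108969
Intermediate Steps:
Q(V, o) = -1 (Q(V, o) = 4 - 5 = -1)
n = 7 (n = -1*(-6) + 1 = 6 + 1 = 7)
n - 301*(-362) = 7 - 301*(-362) = 7 + 108962 = 108969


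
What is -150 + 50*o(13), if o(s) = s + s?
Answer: 1150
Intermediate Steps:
o(s) = 2*s
-150 + 50*o(13) = -150 + 50*(2*13) = -150 + 50*26 = -150 + 1300 = 1150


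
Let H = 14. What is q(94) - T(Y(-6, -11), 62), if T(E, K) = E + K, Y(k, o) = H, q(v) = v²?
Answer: 8760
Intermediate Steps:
Y(k, o) = 14
q(94) - T(Y(-6, -11), 62) = 94² - (14 + 62) = 8836 - 1*76 = 8836 - 76 = 8760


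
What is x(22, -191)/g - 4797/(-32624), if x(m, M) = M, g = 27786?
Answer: 63529129/453245232 ≈ 0.14017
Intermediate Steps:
x(22, -191)/g - 4797/(-32624) = -191/27786 - 4797/(-32624) = -191*1/27786 - 4797*(-1/32624) = -191/27786 + 4797/32624 = 63529129/453245232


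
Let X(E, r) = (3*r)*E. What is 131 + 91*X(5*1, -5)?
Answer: -6694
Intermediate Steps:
X(E, r) = 3*E*r
131 + 91*X(5*1, -5) = 131 + 91*(3*(5*1)*(-5)) = 131 + 91*(3*5*(-5)) = 131 + 91*(-75) = 131 - 6825 = -6694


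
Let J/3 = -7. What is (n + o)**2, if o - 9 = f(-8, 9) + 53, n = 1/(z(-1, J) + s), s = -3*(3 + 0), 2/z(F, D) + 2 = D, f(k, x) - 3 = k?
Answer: 141372100/43681 ≈ 3236.5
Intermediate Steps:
J = -21 (J = 3*(-7) = -21)
f(k, x) = 3 + k
z(F, D) = 2/(-2 + D)
s = -9 (s = -3*3 = -9)
n = -23/209 (n = 1/(2/(-2 - 21) - 9) = 1/(2/(-23) - 9) = 1/(2*(-1/23) - 9) = 1/(-2/23 - 9) = 1/(-209/23) = -23/209 ≈ -0.11005)
o = 57 (o = 9 + ((3 - 8) + 53) = 9 + (-5 + 53) = 9 + 48 = 57)
(n + o)**2 = (-23/209 + 57)**2 = (11890/209)**2 = 141372100/43681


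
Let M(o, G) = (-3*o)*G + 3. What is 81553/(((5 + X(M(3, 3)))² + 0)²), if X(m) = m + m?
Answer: 81553/3418801 ≈ 0.023854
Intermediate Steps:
M(o, G) = 3 - 3*G*o (M(o, G) = -3*G*o + 3 = 3 - 3*G*o)
X(m) = 2*m
81553/(((5 + X(M(3, 3)))² + 0)²) = 81553/(((5 + 2*(3 - 3*3*3))² + 0)²) = 81553/(((5 + 2*(3 - 27))² + 0)²) = 81553/(((5 + 2*(-24))² + 0)²) = 81553/(((5 - 48)² + 0)²) = 81553/(((-43)² + 0)²) = 81553/((1849 + 0)²) = 81553/(1849²) = 81553/3418801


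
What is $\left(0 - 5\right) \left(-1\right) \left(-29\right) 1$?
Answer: $-145$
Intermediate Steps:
$\left(0 - 5\right) \left(-1\right) \left(-29\right) 1 = \left(-5\right) \left(-1\right) \left(-29\right) 1 = 5 \left(-29\right) 1 = \left(-145\right) 1 = -145$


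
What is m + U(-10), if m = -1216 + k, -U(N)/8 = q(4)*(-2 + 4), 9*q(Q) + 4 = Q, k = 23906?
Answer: 22690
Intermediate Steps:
q(Q) = -4/9 + Q/9
U(N) = 0 (U(N) = -8*(-4/9 + (1/9)*4)*(-2 + 4) = -8*(-4/9 + 4/9)*2 = -0*2 = -8*0 = 0)
m = 22690 (m = -1216 + 23906 = 22690)
m + U(-10) = 22690 + 0 = 22690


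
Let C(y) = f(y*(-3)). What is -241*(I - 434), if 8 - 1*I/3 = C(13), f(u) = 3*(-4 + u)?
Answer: 5543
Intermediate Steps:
f(u) = -12 + 3*u
C(y) = -12 - 9*y (C(y) = -12 + 3*(y*(-3)) = -12 + 3*(-3*y) = -12 - 9*y)
I = 411 (I = 24 - 3*(-12 - 9*13) = 24 - 3*(-12 - 117) = 24 - 3*(-129) = 24 + 387 = 411)
-241*(I - 434) = -241*(411 - 434) = -241*(-23) = 5543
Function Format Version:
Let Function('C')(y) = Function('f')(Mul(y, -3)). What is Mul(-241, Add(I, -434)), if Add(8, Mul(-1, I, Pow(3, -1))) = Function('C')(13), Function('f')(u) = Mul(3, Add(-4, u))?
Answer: 5543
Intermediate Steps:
Function('f')(u) = Add(-12, Mul(3, u))
Function('C')(y) = Add(-12, Mul(-9, y)) (Function('C')(y) = Add(-12, Mul(3, Mul(y, -3))) = Add(-12, Mul(3, Mul(-3, y))) = Add(-12, Mul(-9, y)))
I = 411 (I = Add(24, Mul(-3, Add(-12, Mul(-9, 13)))) = Add(24, Mul(-3, Add(-12, -117))) = Add(24, Mul(-3, -129)) = Add(24, 387) = 411)
Mul(-241, Add(I, -434)) = Mul(-241, Add(411, -434)) = Mul(-241, -23) = 5543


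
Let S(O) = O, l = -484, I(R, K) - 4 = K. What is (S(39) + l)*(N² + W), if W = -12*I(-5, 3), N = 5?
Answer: 26255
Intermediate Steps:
I(R, K) = 4 + K
W = -84 (W = -12*(4 + 3) = -12*7 = -84)
(S(39) + l)*(N² + W) = (39 - 484)*(5² - 84) = -445*(25 - 84) = -445*(-59) = 26255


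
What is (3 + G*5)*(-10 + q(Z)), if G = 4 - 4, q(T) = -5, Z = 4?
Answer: -45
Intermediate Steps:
G = 0
(3 + G*5)*(-10 + q(Z)) = (3 + 0*5)*(-10 - 5) = (3 + 0)*(-15) = 3*(-15) = -45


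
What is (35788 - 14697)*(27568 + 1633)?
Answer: 615878291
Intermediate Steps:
(35788 - 14697)*(27568 + 1633) = 21091*29201 = 615878291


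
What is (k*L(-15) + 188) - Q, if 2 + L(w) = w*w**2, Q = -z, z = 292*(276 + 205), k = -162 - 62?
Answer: 897088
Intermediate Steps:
k = -224
z = 140452 (z = 292*481 = 140452)
Q = -140452 (Q = -1*140452 = -140452)
L(w) = -2 + w**3 (L(w) = -2 + w*w**2 = -2 + w**3)
(k*L(-15) + 188) - Q = (-224*(-2 + (-15)**3) + 188) - 1*(-140452) = (-224*(-2 - 3375) + 188) + 140452 = (-224*(-3377) + 188) + 140452 = (756448 + 188) + 140452 = 756636 + 140452 = 897088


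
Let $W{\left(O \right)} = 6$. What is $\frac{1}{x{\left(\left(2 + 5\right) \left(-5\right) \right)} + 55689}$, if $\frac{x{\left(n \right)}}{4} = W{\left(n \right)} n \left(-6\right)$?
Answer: $\frac{1}{60729} \approx 1.6467 \cdot 10^{-5}$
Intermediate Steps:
$x{\left(n \right)} = - 144 n$ ($x{\left(n \right)} = 4 \cdot 6 n \left(-6\right) = 4 \left(- 36 n\right) = - 144 n$)
$\frac{1}{x{\left(\left(2 + 5\right) \left(-5\right) \right)} + 55689} = \frac{1}{- 144 \left(2 + 5\right) \left(-5\right) + 55689} = \frac{1}{- 144 \cdot 7 \left(-5\right) + 55689} = \frac{1}{\left(-144\right) \left(-35\right) + 55689} = \frac{1}{5040 + 55689} = \frac{1}{60729}$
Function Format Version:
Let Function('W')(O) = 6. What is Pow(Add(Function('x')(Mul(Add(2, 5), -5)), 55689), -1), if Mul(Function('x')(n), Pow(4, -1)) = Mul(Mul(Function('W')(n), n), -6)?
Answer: Rational(1, 60729) ≈ 1.6467e-5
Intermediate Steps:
Function('x')(n) = Mul(-144, n) (Function('x')(n) = Mul(4, Mul(Mul(6, n), -6)) = Mul(4, Mul(-36, n)) = Mul(-144, n))
Pow(Add(Function('x')(Mul(Add(2, 5), -5)), 55689), -1) = Pow(Add(Mul(-144, Mul(Add(2, 5), -5)), 55689), -1) = Pow(Add(Mul(-144, Mul(7, -5)), 55689), -1) = Pow(Add(Mul(-144, -35), 55689), -1) = Pow(Add(5040, 55689), -1) = Pow(60729, -1) = Rational(1, 60729)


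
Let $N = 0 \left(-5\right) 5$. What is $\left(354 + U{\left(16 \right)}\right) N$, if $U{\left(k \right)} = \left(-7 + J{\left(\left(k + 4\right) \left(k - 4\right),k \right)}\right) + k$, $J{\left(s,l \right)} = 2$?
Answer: $0$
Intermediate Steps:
$U{\left(k \right)} = -5 + k$ ($U{\left(k \right)} = \left(-7 + 2\right) + k = -5 + k$)
$N = 0$ ($N = 0 \cdot 5 = 0$)
$\left(354 + U{\left(16 \right)}\right) N = \left(354 + \left(-5 + 16\right)\right) 0 = \left(354 + 11\right) 0 = 365 \cdot 0 = 0$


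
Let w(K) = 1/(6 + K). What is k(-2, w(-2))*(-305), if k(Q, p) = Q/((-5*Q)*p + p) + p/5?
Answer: 9089/44 ≈ 206.57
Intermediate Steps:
k(Q, p) = p/5 + Q/(p - 5*Q*p) (k(Q, p) = Q/(-5*Q*p + p) + p*(⅕) = Q/(p - 5*Q*p) + p/5 = p/5 + Q/(p - 5*Q*p))
k(-2, w(-2))*(-305) = ((-1*(-2) - 1/(5*(6 - 2)²) - 2/(6 - 2)²)/((1/(6 - 2))*(-1 + 5*(-2))))*(-305) = ((2 - (1/4)²/5 - 2*(1/4)²)/((1/4)*(-1 - 10)))*(-305) = ((2 - (¼)²/5 - 2*(¼)²)/((¼)*(-11)))*(-305) = (4*(-1/11)*(2 - ⅕*1/16 - 2*1/16))*(-305) = (4*(-1/11)*(2 - 1/80 - ⅛))*(-305) = (4*(-1/11)*(149/80))*(-305) = -149/220*(-305) = 9089/44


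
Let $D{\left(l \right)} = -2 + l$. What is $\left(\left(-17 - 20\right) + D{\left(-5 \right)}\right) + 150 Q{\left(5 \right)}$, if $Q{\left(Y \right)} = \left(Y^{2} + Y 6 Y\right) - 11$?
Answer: $24556$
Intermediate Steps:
$Q{\left(Y \right)} = -11 + 7 Y^{2}$ ($Q{\left(Y \right)} = \left(Y^{2} + 6 Y Y\right) - 11 = \left(Y^{2} + 6 Y^{2}\right) - 11 = 7 Y^{2} - 11 = -11 + 7 Y^{2}$)
$\left(\left(-17 - 20\right) + D{\left(-5 \right)}\right) + 150 Q{\left(5 \right)} = \left(\left(-17 - 20\right) - 7\right) + 150 \left(-11 + 7 \cdot 5^{2}\right) = \left(-37 - 7\right) + 150 \left(-11 + 7 \cdot 25\right) = -44 + 150 \left(-11 + 175\right) = -44 + 150 \cdot 164 = -44 + 24600 = 24556$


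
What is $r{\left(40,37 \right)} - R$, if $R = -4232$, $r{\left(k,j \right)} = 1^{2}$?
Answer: $4233$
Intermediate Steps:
$r{\left(k,j \right)} = 1$
$r{\left(40,37 \right)} - R = 1 - -4232 = 1 + 4232 = 4233$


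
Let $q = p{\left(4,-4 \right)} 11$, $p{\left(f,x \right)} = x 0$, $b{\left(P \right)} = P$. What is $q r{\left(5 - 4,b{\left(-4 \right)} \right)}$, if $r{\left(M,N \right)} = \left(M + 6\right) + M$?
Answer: $0$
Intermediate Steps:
$p{\left(f,x \right)} = 0$
$r{\left(M,N \right)} = 6 + 2 M$ ($r{\left(M,N \right)} = \left(6 + M\right) + M = 6 + 2 M$)
$q = 0$ ($q = 0 \cdot 11 = 0$)
$q r{\left(5 - 4,b{\left(-4 \right)} \right)} = 0 \left(6 + 2 \left(5 - 4\right)\right) = 0 \left(6 + 2 \cdot 1\right) = 0 \left(6 + 2\right) = 0 \cdot 8 = 0$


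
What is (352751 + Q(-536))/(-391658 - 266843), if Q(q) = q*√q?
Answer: -352751/658501 + 1072*I*√134/658501 ≈ -0.53569 + 0.018845*I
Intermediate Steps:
Q(q) = q^(3/2)
(352751 + Q(-536))/(-391658 - 266843) = (352751 + (-536)^(3/2))/(-391658 - 266843) = (352751 - 1072*I*√134)/(-658501) = (352751 - 1072*I*√134)*(-1/658501) = -352751/658501 + 1072*I*√134/658501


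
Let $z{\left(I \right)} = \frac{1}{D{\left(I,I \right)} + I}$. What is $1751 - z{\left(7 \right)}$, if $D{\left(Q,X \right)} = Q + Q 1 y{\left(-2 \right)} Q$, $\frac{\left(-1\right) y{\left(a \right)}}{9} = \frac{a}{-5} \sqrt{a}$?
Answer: $\frac{195204957}{111482} - \frac{45 i \sqrt{2}}{15926} \approx 1751.0 - 0.003996 i$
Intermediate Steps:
$y{\left(a \right)} = \frac{9 a^{\frac{3}{2}}}{5}$ ($y{\left(a \right)} = - 9 \frac{a}{-5} \sqrt{a} = - 9 a \left(- \frac{1}{5}\right) \sqrt{a} = - 9 - \frac{a}{5} \sqrt{a} = - 9 \left(- \frac{a^{\frac{3}{2}}}{5}\right) = \frac{9 a^{\frac{3}{2}}}{5}$)
$D{\left(Q,X \right)} = Q - \frac{18 i \sqrt{2} Q^{2}}{5}$ ($D{\left(Q,X \right)} = Q + Q 1 \frac{9 \left(-2\right)^{\frac{3}{2}}}{5} Q = Q + Q 1 \frac{9 \left(- 2 i \sqrt{2}\right)}{5} Q = Q + Q 1 \left(- \frac{18 i \sqrt{2}}{5}\right) Q = Q + Q - \frac{18 i \sqrt{2}}{5} Q = Q + Q \left(- \frac{18 i Q \sqrt{2}}{5}\right) = Q - \frac{18 i \sqrt{2} Q^{2}}{5}$)
$z{\left(I \right)} = \frac{1}{I + \frac{I \left(5 - 18 i I \sqrt{2}\right)}{5}}$ ($z{\left(I \right)} = \frac{1}{\frac{I \left(5 - 18 i I \sqrt{2}\right)}{5} + I} = \frac{1}{I + \frac{I \left(5 - 18 i I \sqrt{2}\right)}{5}}$)
$1751 - z{\left(7 \right)} = 1751 - \frac{5}{2 \cdot 7 \left(5 - 9 i 7 \sqrt{2}\right)} = 1751 - \frac{5}{2} \cdot \frac{1}{7} \frac{1}{5 - 63 i \sqrt{2}} = 1751 - \frac{5}{14 \left(5 - 63 i \sqrt{2}\right)}$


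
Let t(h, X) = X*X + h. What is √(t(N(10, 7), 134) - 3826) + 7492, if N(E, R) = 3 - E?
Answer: 7492 + √14123 ≈ 7610.8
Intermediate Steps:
t(h, X) = h + X² (t(h, X) = X² + h = h + X²)
√(t(N(10, 7), 134) - 3826) + 7492 = √(((3 - 1*10) + 134²) - 3826) + 7492 = √(((3 - 10) + 17956) - 3826) + 7492 = √((-7 + 17956) - 3826) + 7492 = √(17949 - 3826) + 7492 = √14123 + 7492 = 7492 + √14123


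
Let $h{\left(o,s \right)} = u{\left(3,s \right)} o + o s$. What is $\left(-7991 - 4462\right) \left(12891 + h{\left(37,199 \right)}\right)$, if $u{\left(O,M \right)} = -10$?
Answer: $-247615452$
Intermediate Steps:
$h{\left(o,s \right)} = - 10 o + o s$
$\left(-7991 - 4462\right) \left(12891 + h{\left(37,199 \right)}\right) = \left(-7991 - 4462\right) \left(12891 + 37 \left(-10 + 199\right)\right) = - 12453 \left(12891 + 37 \cdot 189\right) = - 12453 \left(12891 + 6993\right) = \left(-12453\right) 19884 = -247615452$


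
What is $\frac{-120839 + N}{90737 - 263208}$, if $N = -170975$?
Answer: $\frac{291814}{172471} \approx 1.692$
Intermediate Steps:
$\frac{-120839 + N}{90737 - 263208} = \frac{-120839 - 170975}{90737 - 263208} = - \frac{291814}{-172471} = \left(-291814\right) \left(- \frac{1}{172471}\right) = \frac{291814}{172471}$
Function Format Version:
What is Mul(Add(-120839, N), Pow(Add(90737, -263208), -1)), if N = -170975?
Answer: Rational(291814, 172471) ≈ 1.6920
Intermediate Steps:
Mul(Add(-120839, N), Pow(Add(90737, -263208), -1)) = Mul(Add(-120839, -170975), Pow(Add(90737, -263208), -1)) = Mul(-291814, Pow(-172471, -1)) = Mul(-291814, Rational(-1, 172471)) = Rational(291814, 172471)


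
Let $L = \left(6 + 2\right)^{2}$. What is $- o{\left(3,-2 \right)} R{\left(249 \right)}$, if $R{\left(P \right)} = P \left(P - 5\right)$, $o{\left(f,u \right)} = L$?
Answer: $-3888384$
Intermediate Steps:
$L = 64$ ($L = 8^{2} = 64$)
$o{\left(f,u \right)} = 64$
$R{\left(P \right)} = P \left(-5 + P\right)$
$- o{\left(3,-2 \right)} R{\left(249 \right)} = - 64 \cdot 249 \left(-5 + 249\right) = - 64 \cdot 249 \cdot 244 = - 64 \cdot 60756 = \left(-1\right) 3888384 = -3888384$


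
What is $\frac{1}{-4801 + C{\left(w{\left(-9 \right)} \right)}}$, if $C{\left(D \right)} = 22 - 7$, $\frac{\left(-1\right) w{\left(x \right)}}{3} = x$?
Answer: $- \frac{1}{4786} \approx -0.00020894$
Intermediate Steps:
$w{\left(x \right)} = - 3 x$
$C{\left(D \right)} = 15$ ($C{\left(D \right)} = 22 - 7 = 15$)
$\frac{1}{-4801 + C{\left(w{\left(-9 \right)} \right)}} = \frac{1}{-4801 + 15} = \frac{1}{-4786} = - \frac{1}{4786}$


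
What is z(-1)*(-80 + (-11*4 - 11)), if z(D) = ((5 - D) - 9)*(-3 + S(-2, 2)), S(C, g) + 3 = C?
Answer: -3240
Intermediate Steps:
S(C, g) = -3 + C
z(D) = 32 + 8*D (z(D) = ((5 - D) - 9)*(-3 + (-3 - 2)) = (-4 - D)*(-3 - 5) = (-4 - D)*(-8) = 32 + 8*D)
z(-1)*(-80 + (-11*4 - 11)) = (32 + 8*(-1))*(-80 + (-11*4 - 11)) = (32 - 8)*(-80 + (-44 - 11)) = 24*(-80 - 55) = 24*(-135) = -3240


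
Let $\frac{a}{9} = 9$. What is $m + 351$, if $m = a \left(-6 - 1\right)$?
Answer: $-216$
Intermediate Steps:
$a = 81$ ($a = 9 \cdot 9 = 81$)
$m = -567$ ($m = 81 \left(-6 - 1\right) = 81 \left(-7\right) = -567$)
$m + 351 = -567 + 351 = -216$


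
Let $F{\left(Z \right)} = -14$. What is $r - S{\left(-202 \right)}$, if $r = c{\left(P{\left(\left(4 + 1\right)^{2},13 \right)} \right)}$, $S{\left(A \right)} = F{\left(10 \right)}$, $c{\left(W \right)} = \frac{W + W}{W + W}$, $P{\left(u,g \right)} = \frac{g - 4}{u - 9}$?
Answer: $15$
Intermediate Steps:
$P{\left(u,g \right)} = \frac{-4 + g}{-9 + u}$
$c{\left(W \right)} = 1$ ($c{\left(W \right)} = \frac{2 W}{2 W} = 2 W \frac{1}{2 W} = 1$)
$S{\left(A \right)} = -14$
$r = 1$
$r - S{\left(-202 \right)} = 1 - -14 = 1 + 14 = 15$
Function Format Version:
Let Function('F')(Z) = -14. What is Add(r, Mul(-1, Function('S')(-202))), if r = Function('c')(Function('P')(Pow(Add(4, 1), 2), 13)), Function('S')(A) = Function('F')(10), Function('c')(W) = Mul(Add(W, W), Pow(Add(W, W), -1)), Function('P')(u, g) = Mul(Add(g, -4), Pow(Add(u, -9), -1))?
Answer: 15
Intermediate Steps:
Function('P')(u, g) = Mul(Pow(Add(-9, u), -1), Add(-4, g)) (Function('P')(u, g) = Mul(Add(-4, g), Pow(Add(-9, u), -1)) = Mul(Pow(Add(-9, u), -1), Add(-4, g)))
Function('c')(W) = 1 (Function('c')(W) = Mul(Mul(2, W), Pow(Mul(2, W), -1)) = Mul(Mul(2, W), Mul(Rational(1, 2), Pow(W, -1))) = 1)
Function('S')(A) = -14
r = 1
Add(r, Mul(-1, Function('S')(-202))) = Add(1, Mul(-1, -14)) = Add(1, 14) = 15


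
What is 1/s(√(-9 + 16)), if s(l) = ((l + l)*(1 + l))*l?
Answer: -1/84 + √7/84 ≈ 0.019592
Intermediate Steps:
s(l) = 2*l²*(1 + l) (s(l) = ((2*l)*(1 + l))*l = (2*l*(1 + l))*l = 2*l²*(1 + l))
1/s(√(-9 + 16)) = 1/(2*(√(-9 + 16))²*(1 + √(-9 + 16))) = 1/(2*(√7)²*(1 + √7)) = 1/(2*7*(1 + √7)) = 1/(14 + 14*√7)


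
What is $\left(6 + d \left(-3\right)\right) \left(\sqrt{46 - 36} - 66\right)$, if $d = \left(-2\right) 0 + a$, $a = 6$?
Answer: $792 - 12 \sqrt{10} \approx 754.05$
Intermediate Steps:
$d = 6$ ($d = \left(-2\right) 0 + 6 = 0 + 6 = 6$)
$\left(6 + d \left(-3\right)\right) \left(\sqrt{46 - 36} - 66\right) = \left(6 + 6 \left(-3\right)\right) \left(\sqrt{46 - 36} - 66\right) = \left(6 - 18\right) \left(\sqrt{10} - 66\right) = - 12 \left(-66 + \sqrt{10}\right) = 792 - 12 \sqrt{10}$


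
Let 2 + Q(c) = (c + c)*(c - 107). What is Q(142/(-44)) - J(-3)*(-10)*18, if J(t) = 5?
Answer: 389491/242 ≈ 1609.5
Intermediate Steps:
Q(c) = -2 + 2*c*(-107 + c) (Q(c) = -2 + (c + c)*(c - 107) = -2 + (2*c)*(-107 + c) = -2 + 2*c*(-107 + c))
Q(142/(-44)) - J(-3)*(-10)*18 = (-2 - 30388/(-44) + 2*(142/(-44))²) - 5*(-10)*18 = (-2 - 30388*(-1)/44 + 2*(142*(-1/44))²) - (-50)*18 = (-2 - 214*(-71/22) + 2*(-71/22)²) - 1*(-900) = (-2 + 7597/11 + 2*(5041/484)) + 900 = (-2 + 7597/11 + 5041/242) + 900 = 171691/242 + 900 = 389491/242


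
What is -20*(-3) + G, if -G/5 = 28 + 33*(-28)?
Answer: 4540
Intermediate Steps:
G = 4480 (G = -5*(28 + 33*(-28)) = -5*(28 - 924) = -5*(-896) = 4480)
-20*(-3) + G = -20*(-3) + 4480 = 60 + 4480 = 4540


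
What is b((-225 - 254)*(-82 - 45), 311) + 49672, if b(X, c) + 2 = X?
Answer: 110503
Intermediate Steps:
b(X, c) = -2 + X
b((-225 - 254)*(-82 - 45), 311) + 49672 = (-2 + (-225 - 254)*(-82 - 45)) + 49672 = (-2 - 479*(-127)) + 49672 = (-2 + 60833) + 49672 = 60831 + 49672 = 110503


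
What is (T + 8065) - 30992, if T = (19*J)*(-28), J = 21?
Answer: -34099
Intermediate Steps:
T = -11172 (T = (19*21)*(-28) = 399*(-28) = -11172)
(T + 8065) - 30992 = (-11172 + 8065) - 30992 = -3107 - 30992 = -34099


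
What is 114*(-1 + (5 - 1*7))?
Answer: -342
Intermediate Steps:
114*(-1 + (5 - 1*7)) = 114*(-1 + (5 - 7)) = 114*(-1 - 2) = 114*(-3) = -342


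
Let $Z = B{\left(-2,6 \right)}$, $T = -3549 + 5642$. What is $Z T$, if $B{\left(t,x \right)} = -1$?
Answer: $-2093$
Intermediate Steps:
$T = 2093$
$Z = -1$
$Z T = \left(-1\right) 2093 = -2093$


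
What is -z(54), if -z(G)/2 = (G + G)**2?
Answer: 23328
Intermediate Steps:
z(G) = -8*G**2 (z(G) = -2*(G + G)**2 = -2*4*G**2 = -8*G**2)
-z(54) = -(-8)*54**2 = -(-8)*2916 = -1*(-23328) = 23328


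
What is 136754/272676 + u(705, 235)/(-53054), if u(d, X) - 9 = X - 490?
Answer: 44648933/88210686 ≈ 0.50616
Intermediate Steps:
u(d, X) = -481 + X (u(d, X) = 9 + (X - 490) = 9 + (-490 + X) = -481 + X)
136754/272676 + u(705, 235)/(-53054) = 136754/272676 + (-481 + 235)/(-53054) = 136754*(1/272676) - 246*(-1/53054) = 68377/136338 + 3/647 = 44648933/88210686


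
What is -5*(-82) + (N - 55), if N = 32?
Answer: 387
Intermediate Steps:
-5*(-82) + (N - 55) = -5*(-82) + (32 - 55) = 410 - 23 = 387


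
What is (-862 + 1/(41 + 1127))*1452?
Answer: -365473845/292 ≈ -1.2516e+6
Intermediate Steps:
(-862 + 1/(41 + 1127))*1452 = (-862 + 1/1168)*1452 = -1006815/1168*1452 = -365473845/292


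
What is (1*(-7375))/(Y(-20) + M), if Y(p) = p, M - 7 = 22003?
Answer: -1475/4398 ≈ -0.33538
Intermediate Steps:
M = 22010 (M = 7 + 22003 = 22010)
(1*(-7375))/(Y(-20) + M) = (1*(-7375))/(-20 + 22010) = -7375/21990 = -7375*1/21990 = -1475/4398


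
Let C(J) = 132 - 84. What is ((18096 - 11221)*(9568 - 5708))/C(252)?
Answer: 6634375/12 ≈ 5.5287e+5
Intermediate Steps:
C(J) = 48
((18096 - 11221)*(9568 - 5708))/C(252) = ((18096 - 11221)*(9568 - 5708))/48 = (6875*3860)*(1/48) = 26537500*(1/48) = 6634375/12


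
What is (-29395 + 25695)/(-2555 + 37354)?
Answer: -3700/34799 ≈ -0.10632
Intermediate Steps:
(-29395 + 25695)/(-2555 + 37354) = -3700/34799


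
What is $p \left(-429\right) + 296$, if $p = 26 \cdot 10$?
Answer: $-111244$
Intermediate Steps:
$p = 260$
$p \left(-429\right) + 296 = 260 \left(-429\right) + 296 = -111540 + 296 = -111244$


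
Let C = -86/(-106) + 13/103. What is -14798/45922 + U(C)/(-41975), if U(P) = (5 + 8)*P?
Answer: -1696945830649/5261318555525 ≈ -0.32253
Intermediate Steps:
C = 5118/5459 (C = -86*(-1/106) + 13*(1/103) = 43/53 + 13/103 = 5118/5459 ≈ 0.93753)
U(P) = 13*P
-14798/45922 + U(C)/(-41975) = -14798/45922 + (13*(5118/5459))/(-41975) = -14798*1/45922 + (66534/5459)*(-1/41975) = -7399/22961 - 66534/229141525 = -1696945830649/5261318555525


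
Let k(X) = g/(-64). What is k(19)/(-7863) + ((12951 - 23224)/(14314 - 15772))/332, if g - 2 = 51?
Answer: 216473221/10149686208 ≈ 0.021328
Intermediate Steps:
g = 53 (g = 2 + 51 = 53)
k(X) = -53/64 (k(X) = 53/(-64) = 53*(-1/64) = -53/64)
k(19)/(-7863) + ((12951 - 23224)/(14314 - 15772))/332 = -53/64/(-7863) + ((12951 - 23224)/(14314 - 15772))/332 = -53/64*(-1/7863) - 10273/(-1458)*(1/332) = 53/503232 - 10273*(-1/1458)*(1/332) = 53/503232 + (10273/1458)*(1/332) = 53/503232 + 10273/484056 = 216473221/10149686208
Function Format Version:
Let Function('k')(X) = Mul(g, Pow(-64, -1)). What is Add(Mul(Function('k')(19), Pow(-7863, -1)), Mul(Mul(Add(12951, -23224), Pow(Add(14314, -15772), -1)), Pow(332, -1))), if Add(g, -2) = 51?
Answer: Rational(216473221, 10149686208) ≈ 0.021328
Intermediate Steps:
g = 53 (g = Add(2, 51) = 53)
Function('k')(X) = Rational(-53, 64) (Function('k')(X) = Mul(53, Pow(-64, -1)) = Mul(53, Rational(-1, 64)) = Rational(-53, 64))
Add(Mul(Function('k')(19), Pow(-7863, -1)), Mul(Mul(Add(12951, -23224), Pow(Add(14314, -15772), -1)), Pow(332, -1))) = Add(Mul(Rational(-53, 64), Pow(-7863, -1)), Mul(Mul(Add(12951, -23224), Pow(Add(14314, -15772), -1)), Pow(332, -1))) = Add(Mul(Rational(-53, 64), Rational(-1, 7863)), Mul(Mul(-10273, Pow(-1458, -1)), Rational(1, 332))) = Add(Rational(53, 503232), Mul(Mul(-10273, Rational(-1, 1458)), Rational(1, 332))) = Add(Rational(53, 503232), Mul(Rational(10273, 1458), Rational(1, 332))) = Add(Rational(53, 503232), Rational(10273, 484056)) = Rational(216473221, 10149686208)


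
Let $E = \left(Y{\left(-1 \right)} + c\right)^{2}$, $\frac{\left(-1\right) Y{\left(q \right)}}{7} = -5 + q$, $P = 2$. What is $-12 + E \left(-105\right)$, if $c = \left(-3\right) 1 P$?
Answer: $-136092$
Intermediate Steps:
$Y{\left(q \right)} = 35 - 7 q$ ($Y{\left(q \right)} = - 7 \left(-5 + q\right) = 35 - 7 q$)
$c = -6$ ($c = \left(-3\right) 1 \cdot 2 = \left(-3\right) 2 = -6$)
$E = 1296$ ($E = \left(\left(35 - -7\right) - 6\right)^{2} = \left(\left(35 + 7\right) - 6\right)^{2} = \left(42 - 6\right)^{2} = 36^{2} = 1296$)
$-12 + E \left(-105\right) = -12 + 1296 \left(-105\right) = -12 - 136080 = -136092$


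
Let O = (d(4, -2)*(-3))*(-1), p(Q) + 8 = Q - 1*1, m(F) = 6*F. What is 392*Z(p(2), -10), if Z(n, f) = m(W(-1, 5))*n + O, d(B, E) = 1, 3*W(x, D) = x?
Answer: 6664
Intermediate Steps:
W(x, D) = x/3
p(Q) = -9 + Q (p(Q) = -8 + (Q - 1*1) = -8 + (Q - 1) = -8 + (-1 + Q) = -9 + Q)
O = 3 (O = (1*(-3))*(-1) = -3*(-1) = 3)
Z(n, f) = 3 - 2*n (Z(n, f) = (6*((⅓)*(-1)))*n + 3 = (6*(-⅓))*n + 3 = -2*n + 3 = 3 - 2*n)
392*Z(p(2), -10) = 392*(3 - 2*(-9 + 2)) = 392*(3 - 2*(-7)) = 392*(3 + 14) = 392*17 = 6664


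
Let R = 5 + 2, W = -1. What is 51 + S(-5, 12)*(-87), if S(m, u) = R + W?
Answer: -471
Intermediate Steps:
R = 7
S(m, u) = 6 (S(m, u) = 7 - 1 = 6)
51 + S(-5, 12)*(-87) = 51 + 6*(-87) = 51 - 522 = -471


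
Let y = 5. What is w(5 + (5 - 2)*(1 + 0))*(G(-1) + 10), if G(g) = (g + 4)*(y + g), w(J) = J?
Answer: 176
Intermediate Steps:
G(g) = (4 + g)*(5 + g) (G(g) = (g + 4)*(5 + g) = (4 + g)*(5 + g))
w(5 + (5 - 2)*(1 + 0))*(G(-1) + 10) = (5 + (5 - 2)*(1 + 0))*((20 + (-1)² + 9*(-1)) + 10) = (5 + 3*1)*((20 + 1 - 9) + 10) = (5 + 3)*(12 + 10) = 8*22 = 176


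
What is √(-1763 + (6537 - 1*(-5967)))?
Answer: √10741 ≈ 103.64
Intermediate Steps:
√(-1763 + (6537 - 1*(-5967))) = √(-1763 + (6537 + 5967)) = √(-1763 + 12504) = √10741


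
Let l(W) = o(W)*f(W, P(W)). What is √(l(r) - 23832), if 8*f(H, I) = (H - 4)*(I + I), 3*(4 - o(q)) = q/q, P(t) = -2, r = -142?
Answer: I*√212079/3 ≈ 153.51*I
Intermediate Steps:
o(q) = 11/3 (o(q) = 4 - q/(3*q) = 4 - ⅓*1 = 4 - ⅓ = 11/3)
f(H, I) = I*(-4 + H)/4 (f(H, I) = ((H - 4)*(I + I))/8 = ((-4 + H)*(2*I))/8 = (2*I*(-4 + H))/8 = I*(-4 + H)/4)
l(W) = 22/3 - 11*W/6 (l(W) = 11*((¼)*(-2)*(-4 + W))/3 = 11*(2 - W/2)/3 = 22/3 - 11*W/6)
√(l(r) - 23832) = √((22/3 - 11/6*(-142)) - 23832) = √((22/3 + 781/3) - 23832) = √(803/3 - 23832) = √(-70693/3) = I*√212079/3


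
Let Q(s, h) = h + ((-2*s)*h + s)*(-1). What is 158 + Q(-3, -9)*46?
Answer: 2366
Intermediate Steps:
Q(s, h) = h - s + 2*h*s (Q(s, h) = h + (-2*h*s + s)*(-1) = h + (s - 2*h*s)*(-1) = h + (-s + 2*h*s) = h - s + 2*h*s)
158 + Q(-3, -9)*46 = 158 + (-9 - 1*(-3) + 2*(-9)*(-3))*46 = 158 + (-9 + 3 + 54)*46 = 158 + 48*46 = 158 + 2208 = 2366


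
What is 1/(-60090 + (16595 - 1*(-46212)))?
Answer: 1/2717 ≈ 0.00036805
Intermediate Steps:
1/(-60090 + (16595 - 1*(-46212))) = 1/(-60090 + (16595 + 46212)) = 1/(-60090 + 62807) = 1/2717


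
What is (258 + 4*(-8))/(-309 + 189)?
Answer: -113/60 ≈ -1.8833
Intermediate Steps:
(258 + 4*(-8))/(-309 + 189) = (258 - 32)/(-120) = 226*(-1/120) = -113/60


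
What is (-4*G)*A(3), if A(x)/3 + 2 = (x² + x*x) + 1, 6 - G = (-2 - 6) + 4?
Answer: -2040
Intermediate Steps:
G = 10 (G = 6 - ((-2 - 6) + 4) = 6 - (-8 + 4) = 6 - 1*(-4) = 6 + 4 = 10)
A(x) = -3 + 6*x² (A(x) = -6 + 3*((x² + x*x) + 1) = -6 + 3*((x² + x²) + 1) = -6 + 3*(2*x² + 1) = -6 + 3*(1 + 2*x²) = -6 + (3 + 6*x²) = -3 + 6*x²)
(-4*G)*A(3) = (-4*10)*(-3 + 6*3²) = -40*(-3 + 6*9) = -40*(-3 + 54) = -40*51 = -2040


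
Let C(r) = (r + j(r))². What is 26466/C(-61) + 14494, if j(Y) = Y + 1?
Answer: 19293920/1331 ≈ 14496.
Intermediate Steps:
j(Y) = 1 + Y
C(r) = (1 + 2*r)² (C(r) = (r + (1 + r))² = (1 + 2*r)²)
26466/C(-61) + 14494 = 26466/((1 + 2*(-61))²) + 14494 = 26466/((1 - 122)²) + 14494 = 26466/((-121)²) + 14494 = 26466/14641 + 14494 = 26466*(1/14641) + 14494 = 2406/1331 + 14494 = 19293920/1331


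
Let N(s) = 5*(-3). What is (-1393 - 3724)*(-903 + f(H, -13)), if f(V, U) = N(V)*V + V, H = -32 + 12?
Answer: 3187891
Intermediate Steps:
N(s) = -15
H = -20
f(V, U) = -14*V (f(V, U) = -15*V + V = -14*V)
(-1393 - 3724)*(-903 + f(H, -13)) = (-1393 - 3724)*(-903 - 14*(-20)) = -5117*(-903 + 280) = -5117*(-623) = 3187891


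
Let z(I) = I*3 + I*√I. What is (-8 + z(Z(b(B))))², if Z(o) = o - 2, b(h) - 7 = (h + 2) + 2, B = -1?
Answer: 768 + 512*√2 ≈ 1492.1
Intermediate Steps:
b(h) = 11 + h (b(h) = 7 + ((h + 2) + 2) = 7 + ((2 + h) + 2) = 7 + (4 + h) = 11 + h)
Z(o) = -2 + o
z(I) = I^(3/2) + 3*I (z(I) = 3*I + I^(3/2) = I^(3/2) + 3*I)
(-8 + z(Z(b(B))))² = (-8 + ((-2 + (11 - 1))^(3/2) + 3*(-2 + (11 - 1))))² = (-8 + ((-2 + 10)^(3/2) + 3*(-2 + 10)))² = (-8 + (8^(3/2) + 3*8))² = (-8 + (16*√2 + 24))² = (-8 + (24 + 16*√2))² = (16 + 16*√2)²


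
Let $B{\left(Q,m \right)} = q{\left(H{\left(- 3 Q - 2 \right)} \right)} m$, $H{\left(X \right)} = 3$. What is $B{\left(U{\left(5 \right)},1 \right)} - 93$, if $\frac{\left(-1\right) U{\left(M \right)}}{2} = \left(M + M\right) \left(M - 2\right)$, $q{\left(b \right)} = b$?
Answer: $-90$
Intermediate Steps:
$U{\left(M \right)} = - 4 M \left(-2 + M\right)$ ($U{\left(M \right)} = - 2 \left(M + M\right) \left(M - 2\right) = - 2 \cdot 2 M \left(-2 + M\right) = - 4 M \left(-2 + M\right)$)
$B{\left(Q,m \right)} = 3 m$
$B{\left(U{\left(5 \right)},1 \right)} - 93 = 3 \cdot 1 - 93 = 3 - 93 = -90$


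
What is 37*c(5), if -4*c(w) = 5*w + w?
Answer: -555/2 ≈ -277.50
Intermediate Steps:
c(w) = -3*w/2 (c(w) = -(5*w + w)/4 = -3*w/2)
37*c(5) = 37*(-3/2*5) = 37*(-15/2) = -555/2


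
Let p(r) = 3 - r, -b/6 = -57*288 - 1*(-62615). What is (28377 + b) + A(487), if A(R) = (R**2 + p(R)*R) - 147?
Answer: -247503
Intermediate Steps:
b = -277194 (b = -6*(-57*288 - 1*(-62615)) = -6*(-16416 + 62615) = -6*46199 = -277194)
A(R) = -147 + R**2 + R*(3 - R) (A(R) = (R**2 + (3 - R)*R) - 147 = (R**2 + R*(3 - R)) - 147 = -147 + R**2 + R*(3 - R))
(28377 + b) + A(487) = (28377 - 277194) + (-147 + 3*487) = -248817 + (-147 + 1461) = -248817 + 1314 = -247503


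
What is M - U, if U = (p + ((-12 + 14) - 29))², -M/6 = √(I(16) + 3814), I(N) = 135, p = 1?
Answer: -676 - 6*√3949 ≈ -1053.0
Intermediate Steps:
M = -6*√3949 (M = -6*√(135 + 3814) = -6*√3949 ≈ -377.05)
U = 676 (U = (1 + ((-12 + 14) - 29))² = (1 + (2 - 29))² = (1 - 27)² = (-26)² = 676)
M - U = -6*√3949 - 1*676 = -6*√3949 - 676 = -676 - 6*√3949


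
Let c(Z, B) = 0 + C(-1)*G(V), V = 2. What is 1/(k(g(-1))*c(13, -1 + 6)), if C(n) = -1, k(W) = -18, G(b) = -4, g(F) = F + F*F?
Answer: -1/72 ≈ -0.013889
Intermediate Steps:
g(F) = F + F²
c(Z, B) = 4 (c(Z, B) = 0 - 1*(-4) = 0 + 4 = 4)
1/(k(g(-1))*c(13, -1 + 6)) = 1/(-18*4) = 1/(-72) = -1/72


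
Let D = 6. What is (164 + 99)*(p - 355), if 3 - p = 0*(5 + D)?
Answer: -92576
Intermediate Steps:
p = 3 (p = 3 - 0*(5 + 6) = 3 - 0*11 = 3 - 1*0 = 3 + 0 = 3)
(164 + 99)*(p - 355) = (164 + 99)*(3 - 355) = 263*(-352) = -92576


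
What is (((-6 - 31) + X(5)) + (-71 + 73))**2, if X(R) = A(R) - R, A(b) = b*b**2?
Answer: 7225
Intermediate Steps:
A(b) = b**3
X(R) = R**3 - R
(((-6 - 31) + X(5)) + (-71 + 73))**2 = (((-6 - 31) + (5**3 - 1*5)) + (-71 + 73))**2 = ((-37 + (125 - 5)) + 2)**2 = ((-37 + 120) + 2)**2 = (83 + 2)**2 = 85**2 = 7225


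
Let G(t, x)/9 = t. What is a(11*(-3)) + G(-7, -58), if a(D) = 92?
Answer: 29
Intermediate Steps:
G(t, x) = 9*t
a(11*(-3)) + G(-7, -58) = 92 + 9*(-7) = 92 - 63 = 29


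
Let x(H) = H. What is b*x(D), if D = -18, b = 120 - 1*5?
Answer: -2070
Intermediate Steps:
b = 115 (b = 120 - 5 = 115)
b*x(D) = 115*(-18) = -2070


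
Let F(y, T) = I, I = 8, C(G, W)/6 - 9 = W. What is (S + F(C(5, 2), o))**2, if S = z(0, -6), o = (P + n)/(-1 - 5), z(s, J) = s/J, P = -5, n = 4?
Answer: 64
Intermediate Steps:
C(G, W) = 54 + 6*W
o = 1/6 (o = (-5 + 4)/(-1 - 5) = -1/(-6) = -1*(-1/6) = 1/6 ≈ 0.16667)
F(y, T) = 8
S = 0 (S = 0/(-6) = 0*(-1/6) = 0)
(S + F(C(5, 2), o))**2 = (0 + 8)**2 = 8**2 = 64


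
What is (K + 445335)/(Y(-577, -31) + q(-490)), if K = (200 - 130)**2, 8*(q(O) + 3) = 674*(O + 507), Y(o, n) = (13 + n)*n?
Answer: 1800940/7949 ≈ 226.56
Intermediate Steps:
Y(o, n) = n*(13 + n)
q(O) = 170847/4 + 337*O/4 (q(O) = -3 + (674*(O + 507))/8 = -3 + (674*(507 + O))/8 = -3 + (341718 + 674*O)/8 = -3 + (170859/4 + 337*O/4) = 170847/4 + 337*O/4)
K = 4900 (K = 70**2 = 4900)
(K + 445335)/(Y(-577, -31) + q(-490)) = (4900 + 445335)/(-31*(13 - 31) + (170847/4 + (337/4)*(-490))) = 450235/(-31*(-18) + (170847/4 - 82565/2)) = 450235/(558 + 5717/4) = 450235/(7949/4) = 450235*(4/7949) = 1800940/7949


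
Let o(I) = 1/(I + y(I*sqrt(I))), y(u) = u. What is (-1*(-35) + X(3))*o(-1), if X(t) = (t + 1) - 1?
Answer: -19 + 19*I ≈ -19.0 + 19.0*I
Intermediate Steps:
o(I) = 1/(I + I**(3/2)) (o(I) = 1/(I + I*sqrt(I)) = 1/(I + I**(3/2)))
X(t) = t (X(t) = (1 + t) - 1 = t)
(-1*(-35) + X(3))*o(-1) = (-1*(-35) + 3)/(-1 + (-1)**(3/2)) = (35 + 3)/(-1 - I) = 38*((-1 + I)/2) = 19*(-1 + I)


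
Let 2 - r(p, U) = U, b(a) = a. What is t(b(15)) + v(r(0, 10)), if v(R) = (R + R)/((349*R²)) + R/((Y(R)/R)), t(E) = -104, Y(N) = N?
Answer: -156353/1396 ≈ -112.00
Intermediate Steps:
r(p, U) = 2 - U
v(R) = R + 2/(349*R) (v(R) = (R + R)/((349*R²)) + R/((R/R)) = (2*R)*(1/(349*R²)) + R/1 = 2/(349*R) + R*1 = 2/(349*R) + R = R + 2/(349*R))
t(b(15)) + v(r(0, 10)) = -104 + ((2 - 1*10) + 2/(349*(2 - 1*10))) = -104 + ((2 - 10) + 2/(349*(2 - 10))) = -104 + (-8 + (2/349)/(-8)) = -104 + (-8 + (2/349)*(-⅛)) = -104 + (-8 - 1/1396) = -104 - 11169/1396 = -156353/1396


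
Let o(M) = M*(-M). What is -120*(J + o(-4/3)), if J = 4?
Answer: -800/3 ≈ -266.67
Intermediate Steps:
o(M) = -M²
-120*(J + o(-4/3)) = -120*(4 - (-4/3)²) = -120*(4 - 1*16/9) = -120*(4 - 16/9) = -120*20/9 = -800/3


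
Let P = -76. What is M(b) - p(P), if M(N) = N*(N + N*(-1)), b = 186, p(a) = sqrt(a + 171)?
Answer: -sqrt(95) ≈ -9.7468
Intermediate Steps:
p(a) = sqrt(171 + a)
M(N) = 0 (M(N) = N*(N - N) = N*0 = 0)
M(b) - p(P) = 0 - sqrt(171 - 76) = 0 - sqrt(95) = -sqrt(95)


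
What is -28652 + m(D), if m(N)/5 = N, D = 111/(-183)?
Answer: -1747957/61 ≈ -28655.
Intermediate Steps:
D = -37/61 (D = 111*(-1/183) = -37/61 ≈ -0.60656)
m(N) = 5*N
-28652 + m(D) = -28652 + 5*(-37/61) = -28652 - 185/61 = -1747957/61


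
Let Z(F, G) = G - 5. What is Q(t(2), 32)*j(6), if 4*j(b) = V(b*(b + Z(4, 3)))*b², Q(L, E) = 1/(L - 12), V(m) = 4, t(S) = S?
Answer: -18/5 ≈ -3.6000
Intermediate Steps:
Z(F, G) = -5 + G
Q(L, E) = 1/(-12 + L)
j(b) = b² (j(b) = (4*b²)/4 = b²)
Q(t(2), 32)*j(6) = 6²/(-12 + 2) = 36/(-10) = -⅒*36 = -18/5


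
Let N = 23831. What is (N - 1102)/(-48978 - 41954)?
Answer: -22729/90932 ≈ -0.24996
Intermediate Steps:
(N - 1102)/(-48978 - 41954) = (23831 - 1102)/(-48978 - 41954) = 22729/(-90932) = 22729*(-1/90932) = -22729/90932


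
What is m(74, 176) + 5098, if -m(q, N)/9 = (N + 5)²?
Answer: -289751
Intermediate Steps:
m(q, N) = -9*(5 + N)² (m(q, N) = -9*(N + 5)² = -9*(5 + N)²)
m(74, 176) + 5098 = -9*(5 + 176)² + 5098 = -9*181² + 5098 = -9*32761 + 5098 = -294849 + 5098 = -289751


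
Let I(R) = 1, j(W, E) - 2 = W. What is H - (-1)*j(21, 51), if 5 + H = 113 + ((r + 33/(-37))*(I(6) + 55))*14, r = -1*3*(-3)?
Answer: 240047/37 ≈ 6487.8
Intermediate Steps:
r = 9 (r = -3*(-3) = 9)
j(W, E) = 2 + W
H = 239196/37 (H = -5 + (113 + ((9 + 33/(-37))*(1 + 55))*14) = -5 + (113 + ((9 + 33*(-1/37))*56)*14) = -5 + (113 + ((9 - 33/37)*56)*14) = -5 + (113 + ((300/37)*56)*14) = -5 + (113 + (16800/37)*14) = -5 + (113 + 235200/37) = -5 + 239381/37 = 239196/37 ≈ 6464.8)
H - (-1)*j(21, 51) = 239196/37 - (-1)*(2 + 21) = 239196/37 - (-1)*23 = 239196/37 - 1*(-23) = 239196/37 + 23 = 240047/37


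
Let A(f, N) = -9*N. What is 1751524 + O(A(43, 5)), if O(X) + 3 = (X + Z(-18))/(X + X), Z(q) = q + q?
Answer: 17515219/10 ≈ 1.7515e+6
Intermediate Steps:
Z(q) = 2*q
O(X) = -3 + (-36 + X)/(2*X) (O(X) = -3 + (X + 2*(-18))/(X + X) = -3 + (X - 36)/((2*X)) = -3 + (-36 + X)*(1/(2*X)) = -3 + (-36 + X)/(2*X))
1751524 + O(A(43, 5)) = 1751524 + (-5/2 - 18/((-9*5))) = 1751524 + (-5/2 - 18/(-45)) = 1751524 + (-5/2 - 18*(-1/45)) = 1751524 + (-5/2 + ⅖) = 1751524 - 21/10 = 17515219/10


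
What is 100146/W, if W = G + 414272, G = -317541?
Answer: 100146/96731 ≈ 1.0353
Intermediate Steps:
W = 96731 (W = -317541 + 414272 = 96731)
100146/W = 100146/96731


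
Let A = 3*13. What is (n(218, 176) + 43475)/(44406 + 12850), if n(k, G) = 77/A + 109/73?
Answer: 123783197/163007832 ≈ 0.75937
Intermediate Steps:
A = 39
n(k, G) = 9872/2847 (n(k, G) = 77/39 + 109/73 = 9872/2847)
(n(218, 176) + 43475)/(44406 + 12850) = (9872/2847 + 43475)/(44406 + 12850) = (123783197/2847)/57256 = (123783197/2847)*(1/57256) = 123783197/163007832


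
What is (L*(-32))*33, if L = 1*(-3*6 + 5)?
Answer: 13728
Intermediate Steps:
L = -13 (L = 1*(-18 + 5) = 1*(-13) = -13)
(L*(-32))*33 = -13*(-32)*33 = 416*33 = 13728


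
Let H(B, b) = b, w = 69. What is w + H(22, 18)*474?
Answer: 8601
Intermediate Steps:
w + H(22, 18)*474 = 69 + 18*474 = 69 + 8532 = 8601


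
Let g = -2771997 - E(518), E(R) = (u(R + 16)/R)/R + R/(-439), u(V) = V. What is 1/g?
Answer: -58897118/163262565025943 ≈ -3.6075e-7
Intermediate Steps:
E(R) = -R/439 + (16 + R)/R² (E(R) = ((R + 16)/R)/R + R/(-439) = ((16 + R)/R)/R + R*(-1/439) = ((16 + R)/R)/R - R/439 = (16 + R)/R² - R/439 = -R/439 + (16 + R)/R²)
g = -163262565025943/58897118 (g = -2771997 - (16 + 518 - 1/439*518³)/518² = -2771997 - (16 + 518 - 1/439*138991832)/268324 = -2771997 - (16 + 518 - 138991832/439)/268324 = -2771997 - (-138757406)/(268324*439) = -2771997 - 1*(-69378703/58897118) = -2771997 + 69378703/58897118 = -163262565025943/58897118 ≈ -2.7720e+6)
1/g = 1/(-163262565025943/58897118) = -58897118/163262565025943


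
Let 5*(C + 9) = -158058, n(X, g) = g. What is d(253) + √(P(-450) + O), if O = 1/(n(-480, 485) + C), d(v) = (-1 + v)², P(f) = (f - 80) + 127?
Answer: 63504 + I*√9766963571042/155678 ≈ 63504.0 + 20.075*I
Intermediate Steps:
C = -158103/5 (C = -9 + (⅕)*(-158058) = -9 - 158058/5 = -158103/5 ≈ -31621.)
P(f) = 47 + f (P(f) = (-80 + f) + 127 = 47 + f)
O = -5/155678 (O = 1/(485 - 158103/5) = 1/(-155678/5) = -5/155678 ≈ -3.2118e-5)
d(253) + √(P(-450) + O) = (-1 + 253)² + √((47 - 450) - 5/155678) = 252² + √(-403 - 5/155678) = 63504 + √(-62738239/155678) = 63504 + I*√9766963571042/155678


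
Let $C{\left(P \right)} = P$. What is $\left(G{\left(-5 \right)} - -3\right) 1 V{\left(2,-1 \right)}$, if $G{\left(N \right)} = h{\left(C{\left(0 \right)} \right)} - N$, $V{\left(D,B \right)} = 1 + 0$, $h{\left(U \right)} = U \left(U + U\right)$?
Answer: $8$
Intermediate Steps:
$h{\left(U \right)} = 2 U^{2}$ ($h{\left(U \right)} = U 2 U = 2 U^{2}$)
$V{\left(D,B \right)} = 1$
$G{\left(N \right)} = - N$ ($G{\left(N \right)} = 2 \cdot 0^{2} - N = 2 \cdot 0 - N = 0 - N = - N$)
$\left(G{\left(-5 \right)} - -3\right) 1 V{\left(2,-1 \right)} = \left(\left(-1\right) \left(-5\right) - -3\right) 1 \cdot 1 = \left(5 + 3\right) 1 \cdot 1 = 8 \cdot 1 \cdot 1 = 8 \cdot 1 = 8$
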